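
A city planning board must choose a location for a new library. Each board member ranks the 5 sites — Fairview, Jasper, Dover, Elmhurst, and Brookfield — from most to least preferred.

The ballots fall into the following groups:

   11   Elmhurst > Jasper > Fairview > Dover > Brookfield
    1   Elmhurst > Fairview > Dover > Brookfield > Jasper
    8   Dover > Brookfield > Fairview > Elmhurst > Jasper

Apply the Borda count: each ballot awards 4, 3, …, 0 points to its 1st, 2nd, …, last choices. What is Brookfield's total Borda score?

25

Borda scores:
  Fairview: 11·2 + 3 + 8·2 = 41
  Jasper: 11·3 + 0 + 8·0 = 33
  Dover: 11·1 + 2 + 8·4 = 45
  Elmhurst: 11·4 + 4 + 8·1 = 56
  Brookfield: 11·0 + 1 + 8·3 = 25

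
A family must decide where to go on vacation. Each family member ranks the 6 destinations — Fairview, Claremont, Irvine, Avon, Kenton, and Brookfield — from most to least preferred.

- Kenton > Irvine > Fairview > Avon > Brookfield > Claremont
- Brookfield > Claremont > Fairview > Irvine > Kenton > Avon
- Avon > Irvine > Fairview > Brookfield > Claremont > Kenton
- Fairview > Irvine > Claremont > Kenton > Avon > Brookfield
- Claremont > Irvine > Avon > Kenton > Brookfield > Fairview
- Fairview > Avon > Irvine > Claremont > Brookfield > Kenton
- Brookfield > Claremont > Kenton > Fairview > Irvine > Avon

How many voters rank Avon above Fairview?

Ballots ranking Avon above Fairview: 2.
Ballots ranking Fairview above Avon: 5.
So 2 of 7 voters prefer Avon to Fairview.

2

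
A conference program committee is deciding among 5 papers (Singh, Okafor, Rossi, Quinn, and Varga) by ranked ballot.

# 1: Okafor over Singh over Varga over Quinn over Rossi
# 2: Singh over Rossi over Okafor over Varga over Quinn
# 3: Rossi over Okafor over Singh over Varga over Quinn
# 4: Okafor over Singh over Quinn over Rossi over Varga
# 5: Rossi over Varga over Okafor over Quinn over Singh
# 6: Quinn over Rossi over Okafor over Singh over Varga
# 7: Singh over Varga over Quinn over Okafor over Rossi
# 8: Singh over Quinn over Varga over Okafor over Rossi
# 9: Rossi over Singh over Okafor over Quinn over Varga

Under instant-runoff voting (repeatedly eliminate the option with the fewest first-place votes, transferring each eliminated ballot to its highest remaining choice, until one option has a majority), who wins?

Singh

Round 1: Singh 3, Rossi 3, Okafor 2, Quinn 1, Varga 0. Varga has the fewest and is eliminated.
Round 2: Singh 3, Rossi 3, Okafor 2, Quinn 1. Quinn has the fewest and is eliminated.
Round 3: Rossi 4, Singh 3, Okafor 2. Okafor has the fewest and is eliminated.
Round 4: Singh 5, Rossi 4. Singh has a majority.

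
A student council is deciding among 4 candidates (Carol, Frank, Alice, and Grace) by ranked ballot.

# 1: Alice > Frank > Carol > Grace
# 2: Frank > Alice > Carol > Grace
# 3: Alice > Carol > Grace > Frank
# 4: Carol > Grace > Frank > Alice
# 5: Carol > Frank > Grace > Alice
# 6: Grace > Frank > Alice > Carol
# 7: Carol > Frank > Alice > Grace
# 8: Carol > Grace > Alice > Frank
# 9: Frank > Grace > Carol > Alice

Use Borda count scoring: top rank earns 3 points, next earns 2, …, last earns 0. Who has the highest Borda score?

Carol

Borda scores:
  Carol: 1 + 1 + 2 + 3 + 3 + 0 + 3 + 3 + 1 = 17
  Frank: 2 + 3 + 0 + 1 + 2 + 2 + 2 + 0 + 3 = 15
  Alice: 3 + 2 + 3 + 0 + 0 + 1 + 1 + 1 + 0 = 11
  Grace: 0 + 0 + 1 + 2 + 1 + 3 + 0 + 2 + 2 = 11
Carol has the highest total.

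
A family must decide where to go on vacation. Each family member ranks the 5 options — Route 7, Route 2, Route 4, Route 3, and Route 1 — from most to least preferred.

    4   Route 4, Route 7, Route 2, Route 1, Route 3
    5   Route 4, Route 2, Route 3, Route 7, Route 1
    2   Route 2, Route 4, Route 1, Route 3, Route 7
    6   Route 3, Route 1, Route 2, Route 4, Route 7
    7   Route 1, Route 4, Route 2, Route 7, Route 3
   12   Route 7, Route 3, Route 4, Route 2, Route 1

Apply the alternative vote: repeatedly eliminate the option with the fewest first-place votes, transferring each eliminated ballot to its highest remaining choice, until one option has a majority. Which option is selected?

Round 1: Route 7 12, Route 4 9, Route 1 7, Route 3 6, Route 2 2. Route 2 has the fewest and is eliminated.
Round 2: Route 7 12, Route 4 11, Route 1 7, Route 3 6. Route 3 has the fewest and is eliminated.
Round 3: Route 1 13, Route 7 12, Route 4 11. Route 4 has the fewest and is eliminated.
Round 4: Route 7 21, Route 1 15. Route 7 has a majority.

Route 7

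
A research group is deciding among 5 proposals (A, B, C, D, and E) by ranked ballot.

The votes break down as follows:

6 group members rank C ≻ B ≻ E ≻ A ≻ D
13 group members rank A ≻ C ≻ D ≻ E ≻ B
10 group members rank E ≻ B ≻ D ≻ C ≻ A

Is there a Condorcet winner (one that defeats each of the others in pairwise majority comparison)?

Head-to-head results (29 voters total):
A vs B: B wins 16–13.
A vs C: C wins 16–13.
A vs D: A wins 19–10.
A vs E: E wins 16–13.
B vs C: C wins 19–10.
B vs D: B wins 16–13.
B vs E: E wins 23–6.
C vs D: C wins 19–10.
C vs E: C wins 19–10.
D vs E: E wins 16–13.
C beats each rival — A (16–13), B (19–10), D (19–10), E (19–10) — so C is the Condorcet winner.

Yes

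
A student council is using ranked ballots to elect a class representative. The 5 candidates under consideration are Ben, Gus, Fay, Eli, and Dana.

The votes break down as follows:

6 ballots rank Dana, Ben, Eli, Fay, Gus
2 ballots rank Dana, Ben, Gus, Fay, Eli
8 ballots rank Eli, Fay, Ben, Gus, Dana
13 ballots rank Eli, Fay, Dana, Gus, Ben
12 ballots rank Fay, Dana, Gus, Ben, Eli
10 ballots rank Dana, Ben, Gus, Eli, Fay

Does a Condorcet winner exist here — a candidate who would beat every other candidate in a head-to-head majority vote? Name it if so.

There is no Condorcet winner

Head-to-head results (51 voters total):
Ben vs Gus: Ben wins 26–25.
Ben vs Fay: Fay wins 33–18.
Ben vs Eli: Ben wins 30–21.
Ben vs Dana: Dana wins 43–8.
Gus vs Fay: Fay wins 39–12.
Gus vs Eli: Eli wins 27–24.
Gus vs Dana: Dana wins 43–8.
Fay vs Eli: Eli wins 37–14.
Fay vs Dana: Fay wins 33–18.
Eli vs Dana: Dana wins 30–21.
No candidate beats all others: Ben beats Eli beats Fay beats Ben, a majority cycle.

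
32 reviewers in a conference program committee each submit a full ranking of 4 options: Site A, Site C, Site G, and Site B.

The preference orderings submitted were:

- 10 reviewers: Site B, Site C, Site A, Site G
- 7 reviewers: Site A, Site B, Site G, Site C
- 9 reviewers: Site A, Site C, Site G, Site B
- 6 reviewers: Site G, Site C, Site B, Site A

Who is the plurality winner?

First-place vote totals:
  Site A: 16
  Site C: 0
  Site G: 6
  Site B: 10
Site A has the most first-place votes.

Site A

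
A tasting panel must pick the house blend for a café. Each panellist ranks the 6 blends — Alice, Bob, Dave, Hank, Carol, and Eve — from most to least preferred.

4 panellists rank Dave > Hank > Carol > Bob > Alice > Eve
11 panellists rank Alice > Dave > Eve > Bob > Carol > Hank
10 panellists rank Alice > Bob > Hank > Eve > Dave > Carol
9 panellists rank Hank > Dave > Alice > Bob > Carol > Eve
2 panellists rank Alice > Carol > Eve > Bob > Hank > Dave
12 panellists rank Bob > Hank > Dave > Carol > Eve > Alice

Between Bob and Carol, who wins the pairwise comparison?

Ballots ranking Bob above Carol: 11+10+9+12 = 42.
Ballots ranking Carol above Bob: 4+2 = 6.
Bob wins the head-to-head, 42–6.

Bob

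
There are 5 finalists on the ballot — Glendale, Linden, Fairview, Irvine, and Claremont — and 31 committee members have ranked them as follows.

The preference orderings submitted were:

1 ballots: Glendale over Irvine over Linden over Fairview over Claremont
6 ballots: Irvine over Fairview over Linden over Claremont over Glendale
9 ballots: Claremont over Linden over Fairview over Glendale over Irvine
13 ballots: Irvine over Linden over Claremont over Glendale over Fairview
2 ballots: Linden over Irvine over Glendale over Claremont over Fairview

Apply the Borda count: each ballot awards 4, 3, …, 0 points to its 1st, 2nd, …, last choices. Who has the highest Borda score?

Linden

Borda scores:
  Glendale: 4 + 6·0 + 9·1 + 13·1 + 2·2 = 30
  Linden: 2 + 6·2 + 9·3 + 13·3 + 2·4 = 88
  Fairview: 1 + 6·3 + 9·2 + 13·0 + 2·0 = 37
  Irvine: 3 + 6·4 + 9·0 + 13·4 + 2·3 = 85
  Claremont: 0 + 6·1 + 9·4 + 13·2 + 2·1 = 70
Linden has the highest total.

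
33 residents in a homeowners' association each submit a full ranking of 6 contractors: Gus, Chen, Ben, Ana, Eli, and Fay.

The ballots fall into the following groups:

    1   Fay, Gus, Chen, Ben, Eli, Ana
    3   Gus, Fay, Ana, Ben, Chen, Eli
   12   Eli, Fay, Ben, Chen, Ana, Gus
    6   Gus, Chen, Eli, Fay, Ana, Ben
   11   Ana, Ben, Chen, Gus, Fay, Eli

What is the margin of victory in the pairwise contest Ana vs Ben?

Ballots ranking Ana above Ben: 3+6+11 = 20.
Ballots ranking Ben above Ana: 1+12 = 13.
Ana wins 20–13, a margin of 7.

7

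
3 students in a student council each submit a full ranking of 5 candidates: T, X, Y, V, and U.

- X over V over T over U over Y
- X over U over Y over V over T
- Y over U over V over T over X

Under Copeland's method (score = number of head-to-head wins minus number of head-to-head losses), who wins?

X

Pairwise results:
  T vs X: X wins 2–1.
  T vs Y: Y wins 2–1.
  T vs V: V wins 3–0.
  T vs U: U wins 2–1.
  X vs Y: X wins 2–1.
  X vs V: X wins 2–1.
  X vs U: X wins 2–1.
  Y vs V: Y wins 2–1.
  Y vs U: U wins 2–1.
  V vs U: U wins 2–1.
Copeland scores (wins − losses):
  T: 0 − 4 = -4
  X: 4 − 0 = 4
  Y: 2 − 2 = 0
  V: 1 − 3 = -2
  U: 3 − 1 = 2
X has the best Copeland score.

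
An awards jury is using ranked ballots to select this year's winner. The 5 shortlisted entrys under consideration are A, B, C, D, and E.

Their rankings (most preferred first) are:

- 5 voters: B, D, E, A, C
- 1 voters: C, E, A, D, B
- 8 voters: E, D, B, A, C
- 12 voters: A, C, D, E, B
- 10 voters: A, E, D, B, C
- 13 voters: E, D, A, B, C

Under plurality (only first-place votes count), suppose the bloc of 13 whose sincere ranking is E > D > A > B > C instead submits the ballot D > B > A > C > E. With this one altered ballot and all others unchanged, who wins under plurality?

A

First-place totals with the altered ballot: A 22, B 5, C 1, D 13, E 8.
The winner is unchanged: still A.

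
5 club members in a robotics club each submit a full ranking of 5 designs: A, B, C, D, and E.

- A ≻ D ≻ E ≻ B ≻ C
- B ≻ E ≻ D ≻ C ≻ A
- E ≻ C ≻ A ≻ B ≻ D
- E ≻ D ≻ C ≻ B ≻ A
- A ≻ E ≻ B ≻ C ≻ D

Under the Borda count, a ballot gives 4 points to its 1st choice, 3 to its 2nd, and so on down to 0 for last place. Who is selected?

E

Borda scores:
  A: 4 + 0 + 2 + 0 + 4 = 10
  B: 1 + 4 + 1 + 1 + 2 = 9
  C: 0 + 1 + 3 + 2 + 1 = 7
  D: 3 + 2 + 0 + 3 + 0 = 8
  E: 2 + 3 + 4 + 4 + 3 = 16
E has the highest total.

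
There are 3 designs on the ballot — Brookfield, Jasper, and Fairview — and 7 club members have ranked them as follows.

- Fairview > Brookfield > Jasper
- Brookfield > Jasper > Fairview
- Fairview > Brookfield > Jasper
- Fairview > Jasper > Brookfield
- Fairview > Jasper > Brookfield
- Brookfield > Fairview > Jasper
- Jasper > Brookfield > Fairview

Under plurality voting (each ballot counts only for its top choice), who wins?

Fairview

First-place vote totals:
  Brookfield: 2
  Jasper: 1
  Fairview: 4
Fairview has the most first-place votes.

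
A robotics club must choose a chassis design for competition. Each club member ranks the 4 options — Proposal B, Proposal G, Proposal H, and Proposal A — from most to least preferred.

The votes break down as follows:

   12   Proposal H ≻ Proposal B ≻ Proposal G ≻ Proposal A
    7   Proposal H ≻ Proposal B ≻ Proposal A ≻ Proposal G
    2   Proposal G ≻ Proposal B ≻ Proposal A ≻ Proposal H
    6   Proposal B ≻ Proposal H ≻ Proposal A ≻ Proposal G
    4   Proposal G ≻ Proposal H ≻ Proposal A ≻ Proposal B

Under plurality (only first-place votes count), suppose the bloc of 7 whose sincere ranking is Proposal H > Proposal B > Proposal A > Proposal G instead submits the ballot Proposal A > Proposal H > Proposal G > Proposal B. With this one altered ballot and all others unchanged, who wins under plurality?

First-place totals with the altered ballot: Proposal B 6, Proposal G 6, Proposal H 12, Proposal A 7.
The winner is unchanged: still Proposal H.

Proposal H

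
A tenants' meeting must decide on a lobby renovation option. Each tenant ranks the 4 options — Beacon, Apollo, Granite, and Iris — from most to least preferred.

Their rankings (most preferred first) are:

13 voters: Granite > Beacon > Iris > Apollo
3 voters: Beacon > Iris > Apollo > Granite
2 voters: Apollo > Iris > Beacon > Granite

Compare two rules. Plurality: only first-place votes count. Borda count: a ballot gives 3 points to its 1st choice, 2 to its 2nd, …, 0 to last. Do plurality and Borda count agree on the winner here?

Yes

Plurality first-place counts: Beacon 3, Apollo 2, Granite 13, Iris 0 → Granite.
Borda totals: Beacon 37, Apollo 9, Granite 39, Iris 23 → Granite.
The two rules agree on Granite.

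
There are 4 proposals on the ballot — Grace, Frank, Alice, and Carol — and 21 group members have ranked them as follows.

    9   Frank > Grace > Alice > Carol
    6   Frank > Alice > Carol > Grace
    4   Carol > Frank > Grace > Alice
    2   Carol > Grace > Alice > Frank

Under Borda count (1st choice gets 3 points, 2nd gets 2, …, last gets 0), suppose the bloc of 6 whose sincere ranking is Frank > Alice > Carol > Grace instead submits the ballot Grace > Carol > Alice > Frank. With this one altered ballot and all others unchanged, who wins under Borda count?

Grace

Borda totals with the altered ballot: Grace 44, Frank 35, Alice 17, Carol 30.
The switch changes the winner from Frank to Grace.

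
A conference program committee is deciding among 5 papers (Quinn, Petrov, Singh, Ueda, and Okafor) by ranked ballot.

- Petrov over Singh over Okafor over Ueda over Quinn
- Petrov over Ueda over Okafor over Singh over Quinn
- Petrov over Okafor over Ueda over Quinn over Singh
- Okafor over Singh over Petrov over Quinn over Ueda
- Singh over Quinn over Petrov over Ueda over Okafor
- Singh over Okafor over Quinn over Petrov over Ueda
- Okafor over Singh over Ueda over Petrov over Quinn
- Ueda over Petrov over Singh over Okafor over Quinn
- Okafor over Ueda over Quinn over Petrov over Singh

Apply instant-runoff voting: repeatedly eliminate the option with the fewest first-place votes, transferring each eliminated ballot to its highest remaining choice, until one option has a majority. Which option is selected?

Petrov

Round 1: Petrov 3, Okafor 3, Singh 2, Ueda 1, Quinn 0. Quinn has the fewest and is eliminated.
Round 2: Petrov 3, Okafor 3, Singh 2, Ueda 1. Ueda has the fewest and is eliminated.
Round 3: Petrov 4, Okafor 3, Singh 2. Singh has the fewest and is eliminated.
Round 4: Petrov 5, Okafor 4. Petrov has a majority.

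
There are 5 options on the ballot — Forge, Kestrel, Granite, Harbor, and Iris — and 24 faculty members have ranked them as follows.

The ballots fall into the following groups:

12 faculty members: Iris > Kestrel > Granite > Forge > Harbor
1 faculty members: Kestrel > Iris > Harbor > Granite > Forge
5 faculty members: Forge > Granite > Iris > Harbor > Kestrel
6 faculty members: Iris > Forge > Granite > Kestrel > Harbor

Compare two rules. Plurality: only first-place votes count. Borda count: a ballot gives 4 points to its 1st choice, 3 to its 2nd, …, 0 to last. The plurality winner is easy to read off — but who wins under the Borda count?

Iris

Plurality first-place counts: Forge 5, Kestrel 1, Granite 0, Harbor 0, Iris 18 → Iris.
Borda totals: Forge 50, Kestrel 46, Granite 52, Harbor 7, Iris 85 → Iris.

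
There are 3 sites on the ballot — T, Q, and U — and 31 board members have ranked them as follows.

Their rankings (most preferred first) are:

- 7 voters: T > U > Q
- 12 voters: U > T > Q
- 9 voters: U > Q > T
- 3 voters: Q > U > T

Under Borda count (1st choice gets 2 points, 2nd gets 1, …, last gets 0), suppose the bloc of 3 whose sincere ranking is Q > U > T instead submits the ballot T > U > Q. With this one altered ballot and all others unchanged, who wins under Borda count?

U

Borda totals with the altered ballot: T 32, Q 9, U 52.
The winner is unchanged: still U.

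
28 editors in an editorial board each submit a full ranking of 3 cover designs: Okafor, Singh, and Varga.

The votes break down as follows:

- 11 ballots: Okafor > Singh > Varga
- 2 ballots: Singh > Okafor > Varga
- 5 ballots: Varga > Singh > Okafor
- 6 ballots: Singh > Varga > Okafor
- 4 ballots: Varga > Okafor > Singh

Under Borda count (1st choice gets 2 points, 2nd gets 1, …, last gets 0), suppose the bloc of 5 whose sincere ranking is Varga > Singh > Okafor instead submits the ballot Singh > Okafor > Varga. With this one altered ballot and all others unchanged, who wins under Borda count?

Borda totals with the altered ballot: Okafor 33, Singh 37, Varga 14.
The winner is unchanged: still Singh.

Singh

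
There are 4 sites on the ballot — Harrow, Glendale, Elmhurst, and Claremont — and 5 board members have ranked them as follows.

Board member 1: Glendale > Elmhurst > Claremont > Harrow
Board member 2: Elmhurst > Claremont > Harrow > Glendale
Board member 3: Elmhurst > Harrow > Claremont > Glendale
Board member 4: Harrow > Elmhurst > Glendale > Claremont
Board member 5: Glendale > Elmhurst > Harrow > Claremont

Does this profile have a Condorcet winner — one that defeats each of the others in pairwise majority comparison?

Head-to-head results (5 voters total):
Harrow vs Glendale: Harrow wins 3–2.
Harrow vs Elmhurst: Elmhurst wins 4–1.
Harrow vs Claremont: Harrow wins 3–2.
Glendale vs Elmhurst: Elmhurst wins 3–2.
Glendale vs Claremont: Glendale wins 3–2.
Elmhurst vs Claremont: Elmhurst wins 5–0.
Elmhurst beats each rival — Harrow (4–1), Glendale (3–2), Claremont (5–0) — so Elmhurst is the Condorcet winner.

Yes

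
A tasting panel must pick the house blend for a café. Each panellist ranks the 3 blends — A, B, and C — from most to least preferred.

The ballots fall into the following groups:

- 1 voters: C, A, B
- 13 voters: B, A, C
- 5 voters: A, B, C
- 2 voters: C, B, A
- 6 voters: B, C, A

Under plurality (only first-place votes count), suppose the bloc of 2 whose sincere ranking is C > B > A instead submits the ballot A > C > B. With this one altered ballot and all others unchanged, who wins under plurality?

B

First-place totals with the altered ballot: A 7, B 19, C 1.
The winner is unchanged: still B.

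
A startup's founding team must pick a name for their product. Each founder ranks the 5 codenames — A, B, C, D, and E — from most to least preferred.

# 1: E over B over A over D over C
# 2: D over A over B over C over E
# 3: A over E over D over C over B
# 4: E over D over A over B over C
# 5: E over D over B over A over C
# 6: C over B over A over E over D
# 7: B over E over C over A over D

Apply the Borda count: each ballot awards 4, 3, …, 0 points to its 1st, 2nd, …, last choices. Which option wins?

Borda scores:
  A: 2 + 3 + 4 + 2 + 1 + 2 + 1 = 15
  B: 3 + 2 + 0 + 1 + 2 + 3 + 4 = 15
  C: 0 + 1 + 1 + 0 + 0 + 4 + 2 = 8
  D: 1 + 4 + 2 + 3 + 3 + 0 + 0 = 13
  E: 4 + 0 + 3 + 4 + 4 + 1 + 3 = 19
E has the highest total.

E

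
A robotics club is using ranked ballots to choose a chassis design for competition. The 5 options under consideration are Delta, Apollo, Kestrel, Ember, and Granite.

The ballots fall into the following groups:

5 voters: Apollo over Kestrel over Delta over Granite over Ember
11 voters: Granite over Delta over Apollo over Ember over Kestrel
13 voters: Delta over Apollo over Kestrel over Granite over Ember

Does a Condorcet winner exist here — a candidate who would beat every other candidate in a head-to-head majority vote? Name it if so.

Head-to-head results (29 voters total):
Delta vs Apollo: Delta wins 24–5.
Delta vs Kestrel: Delta wins 24–5.
Delta vs Ember: Delta wins 29–0.
Delta vs Granite: Delta wins 18–11.
Apollo vs Kestrel: Apollo wins 29–0.
Apollo vs Ember: Apollo wins 29–0.
Apollo vs Granite: Apollo wins 18–11.
Kestrel vs Ember: Kestrel wins 18–11.
Kestrel vs Granite: Kestrel wins 18–11.
Ember vs Granite: Granite wins 29–0.
Delta beats each rival — Apollo (24–5), Kestrel (24–5), Ember (29–0), Granite (18–11) — so Delta is the Condorcet winner.

Delta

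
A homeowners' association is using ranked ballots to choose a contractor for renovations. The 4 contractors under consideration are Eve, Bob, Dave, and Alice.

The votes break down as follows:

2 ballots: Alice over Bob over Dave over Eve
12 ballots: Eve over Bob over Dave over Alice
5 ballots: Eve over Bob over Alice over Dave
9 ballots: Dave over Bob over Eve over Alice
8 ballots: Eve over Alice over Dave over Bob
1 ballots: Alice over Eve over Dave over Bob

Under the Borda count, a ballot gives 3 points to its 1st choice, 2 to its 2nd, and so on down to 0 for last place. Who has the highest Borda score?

Eve

Borda scores:
  Eve: 2·0 + 12·3 + 5·3 + 9·1 + 8·3 + 2 = 86
  Bob: 2·2 + 12·2 + 5·2 + 9·2 + 8·0 + 0 = 56
  Dave: 2·1 + 12·1 + 5·0 + 9·3 + 8·1 + 1 = 50
  Alice: 2·3 + 12·0 + 5·1 + 9·0 + 8·2 + 3 = 30
Eve has the highest total.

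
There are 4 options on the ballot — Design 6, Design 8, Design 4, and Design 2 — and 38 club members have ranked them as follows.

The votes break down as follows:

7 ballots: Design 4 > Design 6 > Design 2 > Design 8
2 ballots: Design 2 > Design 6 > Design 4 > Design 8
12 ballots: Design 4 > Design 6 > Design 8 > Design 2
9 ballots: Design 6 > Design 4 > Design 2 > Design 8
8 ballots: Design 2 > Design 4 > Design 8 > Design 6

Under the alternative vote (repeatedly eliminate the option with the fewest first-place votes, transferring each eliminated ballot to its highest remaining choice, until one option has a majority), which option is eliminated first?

Design 8

Round 1: Design 4 19, Design 2 10, Design 6 9, Design 8 0. Design 8 has the fewest and is eliminated.
Round 2: Design 4 19, Design 2 10, Design 6 9. Design 6 has the fewest and is eliminated.
Round 3: Design 4 28, Design 2 10. Design 4 has a majority.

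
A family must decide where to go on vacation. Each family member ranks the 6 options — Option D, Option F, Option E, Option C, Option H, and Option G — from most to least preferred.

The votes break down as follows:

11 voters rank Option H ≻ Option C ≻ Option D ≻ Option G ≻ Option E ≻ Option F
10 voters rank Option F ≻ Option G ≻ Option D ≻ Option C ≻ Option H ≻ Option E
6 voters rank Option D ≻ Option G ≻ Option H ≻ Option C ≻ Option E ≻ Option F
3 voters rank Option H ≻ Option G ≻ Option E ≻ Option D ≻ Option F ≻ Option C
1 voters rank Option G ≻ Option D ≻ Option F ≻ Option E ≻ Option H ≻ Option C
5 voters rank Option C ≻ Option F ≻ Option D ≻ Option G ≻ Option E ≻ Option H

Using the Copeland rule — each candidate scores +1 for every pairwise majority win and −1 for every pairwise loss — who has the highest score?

Pairwise results:
  Option D vs Option F: Option D wins 21–15.
  Option D vs Option E: Option D wins 33–3.
  Option D vs Option C: Option D wins 20–16.
  Option D vs Option H: Option D wins 22–14.
  Option D vs Option G: Option D wins 22–14.
  Option F vs Option E: Option E wins 20–16.
  Option F vs Option C: Option C wins 22–14.
  Option F vs Option H: Option H wins 20–16.
  Option F vs Option G: Option G wins 21–15.
  Option E vs Option C: Option C wins 32–4.
  Option E vs Option H: Option H wins 30–6.
  Option E vs Option G: Option G wins 36–0.
  Option C vs Option H: Option H wins 21–15.
  Option C vs Option G: Option G wins 20–16.
  Option H vs Option G: Option G wins 22–14.
Copeland scores (wins − losses):
  Option D: 5 − 0 = 5
  Option F: 0 − 5 = -5
  Option E: 1 − 4 = -3
  Option C: 2 − 3 = -1
  Option H: 3 − 2 = 1
  Option G: 4 − 1 = 3
Option D has the best Copeland score.

Option D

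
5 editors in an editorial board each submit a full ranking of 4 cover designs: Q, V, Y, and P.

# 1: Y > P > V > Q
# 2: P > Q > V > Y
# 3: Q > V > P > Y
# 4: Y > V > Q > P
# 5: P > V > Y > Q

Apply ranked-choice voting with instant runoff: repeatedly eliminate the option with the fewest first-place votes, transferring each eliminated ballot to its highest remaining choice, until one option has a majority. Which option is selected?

P

Round 1: Y 2, P 2, Q 1, V 0. V has the fewest and is eliminated.
Round 2: Y 2, P 2, Q 1. Q has the fewest and is eliminated.
Round 3: P 3, Y 2. P has a majority.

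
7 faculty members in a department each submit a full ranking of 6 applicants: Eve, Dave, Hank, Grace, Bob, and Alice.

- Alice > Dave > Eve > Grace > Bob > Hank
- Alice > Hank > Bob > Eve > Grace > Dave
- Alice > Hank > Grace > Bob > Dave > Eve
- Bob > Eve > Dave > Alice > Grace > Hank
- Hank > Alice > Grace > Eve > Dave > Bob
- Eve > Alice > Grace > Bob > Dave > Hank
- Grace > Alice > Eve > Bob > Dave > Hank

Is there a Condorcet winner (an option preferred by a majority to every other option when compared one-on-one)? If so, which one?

Alice

Head-to-head results (7 voters total):
Eve vs Dave: Eve wins 5–2.
Eve vs Hank: Eve wins 4–3.
Eve vs Grace: Eve wins 4–3.
Eve vs Bob: Eve wins 4–3.
Eve vs Alice: Alice wins 5–2.
Dave vs Hank: Dave wins 4–3.
Dave vs Grace: Grace wins 5–2.
Dave vs Bob: Bob wins 5–2.
Dave vs Alice: Alice wins 6–1.
Hank vs Grace: Grace wins 4–3.
Hank vs Bob: Bob wins 4–3.
Hank vs Alice: Alice wins 6–1.
Grace vs Bob: Grace wins 5–2.
Grace vs Alice: Alice wins 6–1.
Bob vs Alice: Alice wins 6–1.
Alice beats each rival — Eve (5–2), Dave (6–1), Hank (6–1), Grace (6–1), Bob (6–1) — so Alice is the Condorcet winner.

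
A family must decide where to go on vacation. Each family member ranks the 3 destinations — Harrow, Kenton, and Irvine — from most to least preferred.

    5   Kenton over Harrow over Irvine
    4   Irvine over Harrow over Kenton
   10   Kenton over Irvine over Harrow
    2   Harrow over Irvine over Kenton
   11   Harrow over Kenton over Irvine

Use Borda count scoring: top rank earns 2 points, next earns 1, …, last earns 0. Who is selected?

Borda scores:
  Harrow: 5·1 + 4·1 + 10·0 + 2·2 + 11·2 = 35
  Kenton: 5·2 + 4·0 + 10·2 + 2·0 + 11·1 = 41
  Irvine: 5·0 + 4·2 + 10·1 + 2·1 + 11·0 = 20
Kenton has the highest total.

Kenton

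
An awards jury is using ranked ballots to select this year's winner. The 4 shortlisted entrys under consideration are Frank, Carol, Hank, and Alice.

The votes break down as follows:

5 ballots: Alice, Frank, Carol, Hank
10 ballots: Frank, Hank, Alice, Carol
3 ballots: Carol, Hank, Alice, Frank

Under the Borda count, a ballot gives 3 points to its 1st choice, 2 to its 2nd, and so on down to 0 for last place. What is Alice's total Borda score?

28

Borda scores:
  Frank: 5·2 + 10·3 + 3·0 = 40
  Carol: 5·1 + 10·0 + 3·3 = 14
  Hank: 5·0 + 10·2 + 3·2 = 26
  Alice: 5·3 + 10·1 + 3·1 = 28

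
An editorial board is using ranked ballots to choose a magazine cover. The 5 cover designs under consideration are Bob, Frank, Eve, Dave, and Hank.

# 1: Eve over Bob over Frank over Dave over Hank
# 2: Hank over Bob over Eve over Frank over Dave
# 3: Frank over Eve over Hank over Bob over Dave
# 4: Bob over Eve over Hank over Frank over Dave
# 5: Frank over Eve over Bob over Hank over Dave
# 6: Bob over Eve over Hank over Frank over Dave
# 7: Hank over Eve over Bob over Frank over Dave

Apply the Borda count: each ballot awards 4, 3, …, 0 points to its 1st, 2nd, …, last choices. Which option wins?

Borda scores:
  Bob: 3 + 3 + 1 + 4 + 2 + 4 + 2 = 19
  Frank: 2 + 1 + 4 + 1 + 4 + 1 + 1 = 14
  Eve: 4 + 2 + 3 + 3 + 3 + 3 + 3 = 21
  Dave: 1 + 0 + 0 + 0 + 0 + 0 + 0 = 1
  Hank: 0 + 4 + 2 + 2 + 1 + 2 + 4 = 15
Eve has the highest total.

Eve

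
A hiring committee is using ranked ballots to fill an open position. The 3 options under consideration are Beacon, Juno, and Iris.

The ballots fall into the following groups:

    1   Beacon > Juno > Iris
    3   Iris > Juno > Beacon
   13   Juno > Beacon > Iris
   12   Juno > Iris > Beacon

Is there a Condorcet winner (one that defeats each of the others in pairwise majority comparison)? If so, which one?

Juno

Head-to-head results (29 voters total):
Beacon vs Juno: Juno wins 28–1.
Beacon vs Iris: Iris wins 15–14.
Juno vs Iris: Juno wins 26–3.
Juno beats each rival — Beacon (28–1), Iris (26–3) — so Juno is the Condorcet winner.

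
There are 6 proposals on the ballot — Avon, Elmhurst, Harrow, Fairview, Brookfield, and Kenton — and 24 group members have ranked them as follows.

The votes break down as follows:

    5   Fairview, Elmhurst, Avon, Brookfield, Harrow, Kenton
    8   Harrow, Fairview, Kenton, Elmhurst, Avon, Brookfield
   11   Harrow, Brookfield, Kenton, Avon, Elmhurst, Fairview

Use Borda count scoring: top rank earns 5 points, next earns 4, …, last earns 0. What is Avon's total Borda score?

Borda scores:
  Avon: 5·3 + 8·1 + 11·2 = 45
  Elmhurst: 5·4 + 8·2 + 11·1 = 47
  Harrow: 5·1 + 8·5 + 11·5 = 100
  Fairview: 5·5 + 8·4 + 11·0 = 57
  Brookfield: 5·2 + 8·0 + 11·4 = 54
  Kenton: 5·0 + 8·3 + 11·3 = 57

45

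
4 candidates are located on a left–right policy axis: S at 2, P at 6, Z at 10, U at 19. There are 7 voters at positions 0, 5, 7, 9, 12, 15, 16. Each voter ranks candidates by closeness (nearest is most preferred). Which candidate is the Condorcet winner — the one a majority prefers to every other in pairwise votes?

Z

With single-peaked preferences on a line, the Condorcet winner is the candidate closest to the median voter.
The median voter (position 9) is closest to Z at 10.
Check: Z vs P — voters closer to Z: 4 of 7.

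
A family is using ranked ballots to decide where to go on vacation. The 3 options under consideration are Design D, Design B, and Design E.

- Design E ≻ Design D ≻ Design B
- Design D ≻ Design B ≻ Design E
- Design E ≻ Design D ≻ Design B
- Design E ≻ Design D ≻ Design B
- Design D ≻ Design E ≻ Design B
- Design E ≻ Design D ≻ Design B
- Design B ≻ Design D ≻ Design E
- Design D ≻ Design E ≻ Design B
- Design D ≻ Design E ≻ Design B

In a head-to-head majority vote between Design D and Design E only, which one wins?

Ballots ranking Design D above Design E: 5.
Ballots ranking Design E above Design D: 4.
Design D wins the head-to-head, 5–4.

Design D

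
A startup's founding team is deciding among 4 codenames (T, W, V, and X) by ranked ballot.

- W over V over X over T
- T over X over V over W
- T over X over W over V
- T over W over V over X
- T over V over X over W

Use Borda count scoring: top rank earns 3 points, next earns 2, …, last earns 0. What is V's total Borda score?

Borda scores:
  T: 0 + 3 + 3 + 3 + 3 = 12
  W: 3 + 0 + 1 + 2 + 0 = 6
  V: 2 + 1 + 0 + 1 + 2 = 6
  X: 1 + 2 + 2 + 0 + 1 = 6

6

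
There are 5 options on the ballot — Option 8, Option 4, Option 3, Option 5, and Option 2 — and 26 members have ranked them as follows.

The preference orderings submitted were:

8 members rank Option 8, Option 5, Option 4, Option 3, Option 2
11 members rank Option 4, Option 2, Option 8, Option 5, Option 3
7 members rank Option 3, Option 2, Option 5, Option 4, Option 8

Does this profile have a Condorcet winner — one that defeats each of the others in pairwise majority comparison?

Head-to-head results (26 voters total):
Option 8 vs Option 4: Option 4 wins 18–8.
Option 8 vs Option 3: Option 8 wins 19–7.
Option 8 vs Option 5: Option 8 wins 19–7.
Option 8 vs Option 2: Option 2 wins 18–8.
Option 4 vs Option 3: Option 4 wins 19–7.
Option 4 vs Option 5: Option 5 wins 15–11.
Option 4 vs Option 2: Option 4 wins 19–7.
Option 3 vs Option 5: Option 5 wins 19–7.
Option 3 vs Option 2: Option 3 wins 15–11.
Option 5 vs Option 2: Option 2 wins 18–8.
No candidate beats all others: Option 8 beats Option 5 beats Option 4 beats Option 8, a majority cycle.

No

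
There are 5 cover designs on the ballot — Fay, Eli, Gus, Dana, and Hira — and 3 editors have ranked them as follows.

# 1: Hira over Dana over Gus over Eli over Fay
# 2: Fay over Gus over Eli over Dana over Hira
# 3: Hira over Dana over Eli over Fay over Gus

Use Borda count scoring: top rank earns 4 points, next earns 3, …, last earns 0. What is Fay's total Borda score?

Borda scores:
  Fay: 0 + 4 + 1 = 5
  Eli: 1 + 2 + 2 = 5
  Gus: 2 + 3 + 0 = 5
  Dana: 3 + 1 + 3 = 7
  Hira: 4 + 0 + 4 = 8

5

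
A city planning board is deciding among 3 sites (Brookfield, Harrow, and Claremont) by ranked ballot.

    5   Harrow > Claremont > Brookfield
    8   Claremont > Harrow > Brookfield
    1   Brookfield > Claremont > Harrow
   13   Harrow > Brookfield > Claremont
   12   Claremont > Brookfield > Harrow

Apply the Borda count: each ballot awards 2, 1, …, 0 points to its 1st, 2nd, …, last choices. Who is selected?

Borda scores:
  Brookfield: 5·0 + 8·0 + 2 + 13·1 + 12·1 = 27
  Harrow: 5·2 + 8·1 + 0 + 13·2 + 12·0 = 44
  Claremont: 5·1 + 8·2 + 1 + 13·0 + 12·2 = 46
Claremont has the highest total.

Claremont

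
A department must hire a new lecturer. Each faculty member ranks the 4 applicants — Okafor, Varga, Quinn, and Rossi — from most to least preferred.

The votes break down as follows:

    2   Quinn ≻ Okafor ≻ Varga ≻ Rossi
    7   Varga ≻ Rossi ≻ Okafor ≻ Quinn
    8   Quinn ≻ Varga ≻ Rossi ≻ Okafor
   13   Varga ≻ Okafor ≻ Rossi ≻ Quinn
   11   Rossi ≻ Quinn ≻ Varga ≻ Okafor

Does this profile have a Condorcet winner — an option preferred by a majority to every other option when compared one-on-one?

Head-to-head results (41 voters total):
Okafor vs Varga: Varga wins 39–2.
Okafor vs Quinn: Quinn wins 21–20.
Okafor vs Rossi: Rossi wins 26–15.
Varga vs Quinn: Quinn wins 21–20.
Varga vs Rossi: Varga wins 30–11.
Quinn vs Rossi: Rossi wins 31–10.
No candidate beats all others: Varga beats Rossi beats Quinn beats Varga, a majority cycle.

No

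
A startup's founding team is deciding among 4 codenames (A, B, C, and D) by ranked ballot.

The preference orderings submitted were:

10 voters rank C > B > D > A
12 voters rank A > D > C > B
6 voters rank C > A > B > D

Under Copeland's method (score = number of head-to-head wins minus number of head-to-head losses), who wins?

C

Pairwise results:
  A vs B: A wins 18–10.
  A vs C: C wins 16–12.
  A vs D: A wins 18–10.
  B vs C: C wins 28–0.
  B vs D: B wins 16–12.
  C vs D: C wins 16–12.
Copeland scores (wins − losses):
  A: 2 − 1 = 1
  B: 1 − 2 = -1
  C: 3 − 0 = 3
  D: 0 − 3 = -3
C has the best Copeland score.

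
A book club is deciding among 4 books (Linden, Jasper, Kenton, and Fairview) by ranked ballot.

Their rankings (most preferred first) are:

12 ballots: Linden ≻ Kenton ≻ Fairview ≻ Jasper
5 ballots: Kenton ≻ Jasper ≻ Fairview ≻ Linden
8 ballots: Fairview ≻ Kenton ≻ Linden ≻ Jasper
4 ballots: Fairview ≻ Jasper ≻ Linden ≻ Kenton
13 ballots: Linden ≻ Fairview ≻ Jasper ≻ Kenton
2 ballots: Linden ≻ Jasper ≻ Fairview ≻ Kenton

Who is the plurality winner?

First-place vote totals:
  Linden: 27
  Jasper: 0
  Kenton: 5
  Fairview: 12
Linden has the most first-place votes.

Linden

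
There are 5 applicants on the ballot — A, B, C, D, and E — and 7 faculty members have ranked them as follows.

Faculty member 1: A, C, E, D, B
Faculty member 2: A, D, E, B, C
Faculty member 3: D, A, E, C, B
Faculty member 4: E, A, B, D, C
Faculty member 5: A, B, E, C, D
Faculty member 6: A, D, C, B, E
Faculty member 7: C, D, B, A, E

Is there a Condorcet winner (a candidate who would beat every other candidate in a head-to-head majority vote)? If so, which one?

A

Head-to-head results (7 voters total):
A vs B: A wins 6–1.
A vs C: A wins 6–1.
A vs D: A wins 5–2.
A vs E: A wins 6–1.
B vs C: C wins 4–3.
B vs D: D wins 5–2.
B vs E: E wins 4–3.
C vs D: D wins 4–3.
C vs E: E wins 4–3.
D vs E: D wins 4–3.
A beats each rival — B (6–1), C (6–1), D (5–2), E (6–1) — so A is the Condorcet winner.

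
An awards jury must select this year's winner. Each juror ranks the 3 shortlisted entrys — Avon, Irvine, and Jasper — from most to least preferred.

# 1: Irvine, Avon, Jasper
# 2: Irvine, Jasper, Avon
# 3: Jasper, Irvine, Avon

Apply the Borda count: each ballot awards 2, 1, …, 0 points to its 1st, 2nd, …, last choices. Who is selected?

Irvine

Borda scores:
  Avon: 1 + 0 + 0 = 1
  Irvine: 2 + 2 + 1 = 5
  Jasper: 0 + 1 + 2 = 3
Irvine has the highest total.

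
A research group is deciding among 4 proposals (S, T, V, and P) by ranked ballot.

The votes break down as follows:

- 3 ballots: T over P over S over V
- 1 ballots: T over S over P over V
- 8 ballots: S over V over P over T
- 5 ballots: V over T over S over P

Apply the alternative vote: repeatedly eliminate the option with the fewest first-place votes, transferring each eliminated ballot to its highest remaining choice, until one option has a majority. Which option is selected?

S

Round 1: S 8, V 5, T 4, P 0. P has the fewest and is eliminated.
Round 2: S 8, V 5, T 4. T has the fewest and is eliminated.
Round 3: S 12, V 5. S has a majority.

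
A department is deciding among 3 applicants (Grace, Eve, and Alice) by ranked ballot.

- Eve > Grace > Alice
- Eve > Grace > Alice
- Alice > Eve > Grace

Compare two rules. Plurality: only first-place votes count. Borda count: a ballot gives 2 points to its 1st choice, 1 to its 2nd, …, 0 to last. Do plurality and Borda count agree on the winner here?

Yes

Plurality first-place counts: Grace 0, Eve 2, Alice 1 → Eve.
Borda totals: Grace 2, Eve 5, Alice 2 → Eve.
The two rules agree on Eve.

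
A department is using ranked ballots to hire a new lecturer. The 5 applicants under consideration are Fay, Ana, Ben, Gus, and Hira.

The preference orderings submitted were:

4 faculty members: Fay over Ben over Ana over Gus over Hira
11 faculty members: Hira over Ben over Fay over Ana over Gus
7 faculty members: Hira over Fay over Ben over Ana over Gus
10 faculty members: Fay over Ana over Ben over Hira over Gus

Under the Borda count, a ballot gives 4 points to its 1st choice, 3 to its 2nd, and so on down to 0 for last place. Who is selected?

Fay

Borda scores:
  Fay: 4·4 + 11·2 + 7·3 + 10·4 = 99
  Ana: 4·2 + 11·1 + 7·1 + 10·3 = 56
  Ben: 4·3 + 11·3 + 7·2 + 10·2 = 79
  Gus: 4·1 + 11·0 + 7·0 + 10·0 = 4
  Hira: 4·0 + 11·4 + 7·4 + 10·1 = 82
Fay has the highest total.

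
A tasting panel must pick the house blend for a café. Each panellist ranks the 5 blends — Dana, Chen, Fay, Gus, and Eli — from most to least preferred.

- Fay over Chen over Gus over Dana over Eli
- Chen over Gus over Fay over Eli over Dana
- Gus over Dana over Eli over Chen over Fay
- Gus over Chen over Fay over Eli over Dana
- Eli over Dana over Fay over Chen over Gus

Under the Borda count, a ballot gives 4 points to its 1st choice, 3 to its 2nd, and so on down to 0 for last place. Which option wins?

Gus

Borda scores:
  Dana: 1 + 0 + 3 + 0 + 3 = 7
  Chen: 3 + 4 + 1 + 3 + 1 = 12
  Fay: 4 + 2 + 0 + 2 + 2 = 10
  Gus: 2 + 3 + 4 + 4 + 0 = 13
  Eli: 0 + 1 + 2 + 1 + 4 = 8
Gus has the highest total.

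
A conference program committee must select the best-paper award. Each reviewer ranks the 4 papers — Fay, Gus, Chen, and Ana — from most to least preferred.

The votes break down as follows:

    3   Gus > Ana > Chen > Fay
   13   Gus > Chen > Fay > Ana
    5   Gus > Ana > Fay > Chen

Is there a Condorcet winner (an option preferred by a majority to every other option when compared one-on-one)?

Head-to-head results (21 voters total):
Fay vs Gus: Gus wins 21–0.
Fay vs Chen: Chen wins 16–5.
Fay vs Ana: Fay wins 13–8.
Gus vs Chen: Gus wins 21–0.
Gus vs Ana: Gus wins 21–0.
Chen vs Ana: Chen wins 13–8.
Gus beats each rival — Fay (21–0), Chen (21–0), Ana (21–0) — so Gus is the Condorcet winner.

Yes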